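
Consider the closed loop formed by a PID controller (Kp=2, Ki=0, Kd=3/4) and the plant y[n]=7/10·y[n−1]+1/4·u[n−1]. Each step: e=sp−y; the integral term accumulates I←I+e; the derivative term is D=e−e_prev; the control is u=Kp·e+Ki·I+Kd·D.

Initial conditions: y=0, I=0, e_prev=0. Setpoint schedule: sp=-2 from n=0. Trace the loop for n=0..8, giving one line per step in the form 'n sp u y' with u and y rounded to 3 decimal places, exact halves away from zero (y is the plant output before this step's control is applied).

0 -2 -5.500 0.000
1 -2 -0.219 -1.375
2 -2 -2.234 -1.017
3 -2 -1.269 -1.271
4 -2 -1.635 -1.207
5 -2 -1.458 -1.253
6 -2 -1.525 -1.242
7 -2 -1.493 -1.251
8 -2 -1.505 -1.248

(exact arithmetic carried between steps; '≈' marks a value shown rounded to 6 d.p. or computed from one; I and e_prev carry over from the previous line; the table rounds u and y to 3 d.p., halves away from zero)
n=0: y=0, sp=-2, e=sp−y=-2; I=-2, D=e−e_prev=-2; u=2·(-2)+0·(-2)+3/4·(-2)=-5.5; next y=7/10·0+1/4·(-5.5)=-1.375
n=1: y=-1.375, sp=-2, e=sp−y=-0.625; I=-2.625, D=e−e_prev=1.375; u=2·(-0.625)+0·(-2.625)+3/4·1.375=-0.21875; next y=7/10·(-1.375)+1/4·(-0.21875)≈-1.017188
n=2: y≈-1.017188, sp=-2, e=sp−y≈-0.982813; I≈-3.607813, D=e−e_prev≈-0.357813; u=2·(-0.982813)+0·(-3.607813)+3/4·(-0.357813)≈-2.233984; next y=7/10·(-1.017188)+1/4·(-2.233984)≈-1.270527
n=3: y≈-1.270527, sp=-2, e=sp−y≈-0.729473; I≈-4.337285, D=e−e_prev≈0.253340; u=2·(-0.729473)+0·(-4.337285)+3/4·0.253340≈-1.268940; next y=7/10·(-1.270527)+1/4·(-1.268940)≈-1.206604
n=4: y≈-1.206604, sp=-2, e=sp−y≈-0.793396; I≈-5.130681, D=e−e_prev≈-0.063923; u=2·(-0.793396)+0·(-5.130681)+3/4·(-0.063923)≈-1.634734; next y=7/10·(-1.206604)+1/4·(-1.634734)≈-1.253306
n=5: y≈-1.253306, sp=-2, e=sp−y≈-0.746694; I≈-5.877374, D=e−e_prev≈0.046702; u=2·(-0.746694)+0·(-5.877374)+3/4·0.046702≈-1.458361; next y=7/10·(-1.253306)+1/4·(-1.458361)≈-1.241905
n=6: y≈-1.241905, sp=-2, e=sp−y≈-0.758095; I≈-6.635470, D=e−e_prev≈-0.011402; u=2·(-0.758095)+0·(-6.635470)+3/4·(-0.011402)≈-1.524742; next y=7/10·(-1.241905)+1/4·(-1.524742)≈-1.250519
n=7: y≈-1.250519, sp=-2, e=sp−y≈-0.749481; I≈-7.384951, D=e−e_prev≈0.008614; u=2·(-0.749481)+0·(-7.384951)+3/4·0.008614≈-1.492502; next y=7/10·(-1.250519)+1/4·(-1.492502)≈-1.248489
n=8: y≈-1.248489, sp=-2, e=sp−y≈-0.751511; I≈-8.136462, D=e−e_prev≈-0.002030; u=2·(-0.751511)+0·(-8.136462)+3/4·(-0.002030)≈-1.504545; next y=7/10·(-1.248489)+1/4·(-1.504545)≈-1.250078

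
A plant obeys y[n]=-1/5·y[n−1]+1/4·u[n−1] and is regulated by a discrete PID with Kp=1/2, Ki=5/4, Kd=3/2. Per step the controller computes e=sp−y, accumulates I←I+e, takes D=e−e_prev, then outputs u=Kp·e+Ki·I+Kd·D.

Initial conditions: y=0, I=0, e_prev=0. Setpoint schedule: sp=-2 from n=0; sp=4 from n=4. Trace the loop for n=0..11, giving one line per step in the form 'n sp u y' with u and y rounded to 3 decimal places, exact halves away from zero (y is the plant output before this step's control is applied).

0 -2 -6.500 0.000
1 -2 -0.719 -1.625
2 -2 -9.379 0.145
3 -2 -1.218 -2.374
4 4 6.703 0.170
5 4 1.524 1.642
6 4 11.843 0.053
7 4 4.977 2.950
8 4 18.098 0.654
9 4 6.682 4.394
10 4 23.505 0.792
11 4 6.103 5.718

(exact arithmetic carried between steps; '≈' marks a value shown rounded to 6 d.p. or computed from one; I and e_prev carry over from the previous line; the table rounds u and y to 3 d.p., halves away from zero)
n=0: y=0, sp=-2, e=sp−y=-2; I=-2, D=e−e_prev=-2; u=1/2·(-2)+5/4·(-2)+3/2·(-2)=-6.5; next y=-1/5·0+1/4·(-6.5)=-1.625
n=1: y=-1.625, sp=-2, e=sp−y=-0.375; I=-2.375, D=e−e_prev=1.625; u=1/2·(-0.375)+5/4·(-2.375)+3/2·1.625=-0.71875; next y=-1/5·(-1.625)+1/4·(-0.71875)≈0.145313
n=2: y≈0.145313, sp=-2, e=sp−y≈-2.145313; I≈-4.520313, D=e−e_prev≈-1.770313; u=1/2·(-2.145313)+5/4·(-4.520313)+3/2·(-1.770313)≈-9.378516; next y=-1/5·0.145313+1/4·(-9.378516)≈-2.373691
n=3: y≈-2.373691, sp=-2, e=sp−y≈0.373691; I≈-4.146621, D=e−e_prev≈2.519004; u=1/2·0.373691+5/4·(-4.146621)+3/2·2.519004≈-1.217925; next y=-1/5·(-2.373691)+1/4·(-1.217925)≈0.170257
n=4: y≈0.170257, sp=4, e=sp−y≈3.829743; I≈-0.316878, D=e−e_prev≈3.456052; u=1/2·3.829743+5/4·(-0.316878)+3/2·3.456052≈6.702851; next y=-1/5·0.170257+1/4·6.702851≈1.641661
n=5: y≈1.641661, sp=4, e=sp−y≈2.358339; I≈2.041460, D=e−e_prev≈-1.471404; u=1/2·2.358339+5/4·2.041460+3/2·(-1.471404)≈1.523889; next y=-1/5·1.641661+1/4·1.523889≈0.052640
n=6: y≈0.052640, sp=4, e=sp−y≈3.947360; I≈5.988821, D=e−e_prev≈1.589021; u=1/2·3.947360+5/4·5.988821+3/2·1.589021≈11.843238; next y=-1/5·0.052640+1/4·11.843238≈2.950282
n=7: y≈2.950282, sp=4, e=sp−y≈1.049718; I≈7.038539, D=e−e_prev≈-2.897642; u=1/2·1.049718+5/4·7.038539+3/2·(-2.897642)≈4.976571; next y=-1/5·2.950282+1/4·4.976571≈0.654086
n=8: y≈0.654086, sp=4, e=sp−y≈3.345914; I≈10.384453, D=e−e_prev≈2.296195; u=1/2·3.345914+5/4·10.384453+3/2·2.296195≈18.097816; next y=-1/5·0.654086+1/4·18.097816≈4.393637
n=9: y≈4.393637, sp=4, e=sp−y≈-0.393637; I≈9.990816, D=e−e_prev≈-3.739550; u=1/2·(-0.393637)+5/4·9.990816+3/2·(-3.739550)≈6.682376; next y=-1/5·4.393637+1/4·6.682376≈0.791867
n=10: y≈0.791867, sp=4, e=sp−y≈3.208133; I≈13.198949, D=e−e_prev≈3.601770; u=1/2·3.208133+5/4·13.198949+3/2·3.601770≈23.505408; next y=-1/5·0.791867+1/4·23.505408≈5.717979
n=11: y≈5.717979, sp=4, e=sp−y≈-1.717979; I≈11.480971, D=e−e_prev≈-4.926112; u=1/2·(-1.717979)+5/4·11.480971+3/2·(-4.926112)≈6.103056; next y=-1/5·5.717979+1/4·6.103056≈0.382168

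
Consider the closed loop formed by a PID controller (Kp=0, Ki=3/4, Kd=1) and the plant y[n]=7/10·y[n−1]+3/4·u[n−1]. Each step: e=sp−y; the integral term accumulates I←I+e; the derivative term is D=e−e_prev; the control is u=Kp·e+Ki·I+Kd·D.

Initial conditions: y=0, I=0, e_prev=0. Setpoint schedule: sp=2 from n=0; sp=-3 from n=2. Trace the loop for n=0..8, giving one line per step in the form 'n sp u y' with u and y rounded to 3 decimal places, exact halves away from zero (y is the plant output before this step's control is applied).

0 2 3.500 0.000
1 2 -1.594 2.625
2 -3 -4.718 0.642
3 -3 2.097 -3.089
4 -3 -5.941 -0.589
5 -3 2.239 -4.868
6 -3 -6.133 -1.729
7 -3 3.195 -5.810
8 -3 -6.022 -1.671

(exact arithmetic carried between steps; '≈' marks a value shown rounded to 6 d.p. or computed from one; I and e_prev carry over from the previous line; the table rounds u and y to 3 d.p., halves away from zero)
n=0: y=0, sp=2, e=sp−y=2; I=2, D=e−e_prev=2; u=0·2+3/4·2+1·2=3.5; next y=7/10·0+3/4·3.5=2.625
n=1: y=2.625, sp=2, e=sp−y=-0.625; I=1.375, D=e−e_prev=-2.625; u=0·(-0.625)+3/4·1.375+1·(-2.625)=-1.59375; next y=7/10·2.625+3/4·(-1.59375)≈0.642188
n=2: y≈0.642188, sp=-3, e=sp−y≈-3.642188; I≈-2.267188, D=e−e_prev≈-3.017188; u=0·(-3.642188)+3/4·(-2.267188)+1·(-3.017188)≈-4.717578; next y=7/10·0.642188+3/4·(-4.717578)≈-3.088652
n=3: y≈-3.088652, sp=-3, e=sp−y≈0.088652; I≈-2.178535, D=e−e_prev≈3.730840; u=0·0.088652+3/4·(-2.178535)+1·3.730840≈2.096938; next y=7/10·(-3.088652)+3/4·2.096938≈-0.589353
n=4: y≈-0.589353, sp=-3, e=sp−y≈-2.410647; I≈-4.589182, D=e−e_prev≈-2.499300; u=0·(-2.410647)+3/4·(-4.589182)+1·(-2.499300)≈-5.941186; next y=7/10·(-0.589353)+3/4·(-5.941186)≈-4.868437
n=5: y≈-4.868437, sp=-3, e=sp−y≈1.868437; I≈-2.720746, D=e−e_prev≈4.279084; u=0·1.868437+3/4·(-2.720746)+1·4.279084≈2.238525; next y=7/10·(-4.868437)+3/4·2.238525≈-1.729012
n=6: y≈-1.729012, sp=-3, e=sp−y≈-1.270988; I≈-3.991733, D=e−e_prev≈-3.139425; u=0·(-1.270988)+3/4·(-3.991733)+1·(-3.139425)≈-6.133225; next y=7/10·(-1.729012)+3/4·(-6.133225)≈-5.810227
n=7: y≈-5.810227, sp=-3, e=sp−y≈2.810227; I≈-1.181506, D=e−e_prev≈4.081215; u=0·2.810227+3/4·(-1.181506)+1·4.081215≈3.195085; next y=7/10·(-5.810227)+3/4·3.195085≈-1.670845
n=8: y≈-1.670845, sp=-3, e=sp−y≈-1.329155; I≈-2.510661, D=e−e_prev≈-4.139382; u=0·(-1.329155)+3/4·(-2.510661)+1·(-4.139382)≈-6.022378; next y=7/10·(-1.670845)+3/4·(-6.022378)≈-5.686375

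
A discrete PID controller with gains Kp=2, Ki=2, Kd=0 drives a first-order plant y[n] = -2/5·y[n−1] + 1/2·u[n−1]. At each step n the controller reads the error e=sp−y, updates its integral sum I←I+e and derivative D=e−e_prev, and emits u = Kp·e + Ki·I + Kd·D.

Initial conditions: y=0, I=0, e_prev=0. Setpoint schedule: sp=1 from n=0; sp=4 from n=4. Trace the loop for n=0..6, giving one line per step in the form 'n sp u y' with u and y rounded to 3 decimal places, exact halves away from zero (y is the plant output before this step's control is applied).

0 1 4.000 0.000
1 1 -2.000 2.000
2 1 11.200 -1.800
3 1 -15.680 6.320
4 4 52.432 -10.368
5 4 -81.757 30.363
6 4 199.064 -53.024

(exact arithmetic carried between steps; '≈' marks a value shown rounded to 6 d.p. or computed from one; I and e_prev carry over from the previous line; the table rounds u and y to 3 d.p., halves away from zero)
n=0: y=0, sp=1, e=sp−y=1; I=1, D=e−e_prev=1; u=2·1+2·1+0·1=4; next y=-2/5·0+1/2·4=2
n=1: y=2, sp=1, e=sp−y=-1; I=0, D=e−e_prev=-2; u=2·(-1)+2·0+0·(-2)=-2; next y=-2/5·2+1/2·(-2)=-1.8
n=2: y=-1.8, sp=1, e=sp−y=2.8; I=2.8, D=e−e_prev=3.8; u=2·2.8+2·2.8+0·3.8=11.2; next y=-2/5·(-1.8)+1/2·11.2=6.32
n=3: y=6.32, sp=1, e=sp−y=-5.32; I=-2.52, D=e−e_prev=-8.12; u=2·(-5.32)+2·(-2.52)+0·(-8.12)=-15.68; next y=-2/5·6.32+1/2·(-15.68)=-10.368
n=4: y=-10.368, sp=4, e=sp−y=14.368; I=11.848, D=e−e_prev=19.688; u=2·14.368+2·11.848+0·19.688=52.432; next y=-2/5·(-10.368)+1/2·52.432=30.3632
n=5: y=30.3632, sp=4, e=sp−y=-26.3632; I=-14.5152, D=e−e_prev=-40.7312; u=2·(-26.3632)+2·(-14.5152)+0·(-40.7312)=-81.7568; next y=-2/5·30.3632+1/2·(-81.7568)=-53.02368
n=6: y=-53.02368, sp=4, e=sp−y=57.02368; I=42.50848, D=e−e_prev=83.38688; u=2·57.02368+2·42.50848+0·83.38688=199.06432; next y=-2/5·(-53.02368)+1/2·199.06432=120.741632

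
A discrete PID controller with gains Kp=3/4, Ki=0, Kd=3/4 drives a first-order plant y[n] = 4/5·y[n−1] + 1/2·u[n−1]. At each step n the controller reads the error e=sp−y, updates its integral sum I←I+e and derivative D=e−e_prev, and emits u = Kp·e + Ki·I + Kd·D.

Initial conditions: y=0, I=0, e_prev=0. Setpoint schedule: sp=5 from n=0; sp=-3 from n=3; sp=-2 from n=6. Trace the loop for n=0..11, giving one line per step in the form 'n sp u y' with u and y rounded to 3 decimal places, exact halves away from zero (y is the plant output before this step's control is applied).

(exact arithmetic carried between steps; '≈' marks a value shown rounded to 6 d.p. or computed from one; I and e_prev carry over from the previous line; the table rounds u and y to 3 d.p., halves away from zero)
n=0: y=0, sp=5, e=sp−y=5; I=5, D=e−e_prev=5; u=3/4·5+0·5+3/4·5=7.5; next y=4/5·0+1/2·7.5=3.75
n=1: y=3.75, sp=5, e=sp−y=1.25; I=6.25, D=e−e_prev=-3.75; u=3/4·1.25+0·6.25+3/4·(-3.75)=-1.875; next y=4/5·3.75+1/2·(-1.875)=2.0625
n=2: y=2.0625, sp=5, e=sp−y=2.9375; I=9.1875, D=e−e_prev=1.6875; u=3/4·2.9375+0·9.1875+3/4·1.6875=3.46875; next y=4/5·2.0625+1/2·3.46875=3.384375
n=3: y=3.384375, sp=-3, e=sp−y=-6.384375; I=2.803125, D=e−e_prev=-9.321875; u=3/4·(-6.384375)+0·2.803125+3/4·(-9.321875)≈-11.779688; next y=4/5·3.384375+1/2·(-11.779688)≈-3.182344
n=4: y≈-3.182344, sp=-3, e=sp−y≈0.182344; I≈2.985469, D=e−e_prev≈6.566719; u=3/4·0.182344+0·2.985469+3/4·6.566719≈5.061797; next y=4/5·(-3.182344)+1/2·5.061797≈-0.014977
n=5: y≈-0.014977, sp=-3, e=sp−y≈-2.985023; I≈0.000445, D=e−e_prev≈-3.167367; u=3/4·(-2.985023)+0·0.000445+3/4·(-3.167367)≈-4.614293; next y=4/5·(-0.014977)+1/2·(-4.614293)≈-2.319128
n=6: y≈-2.319128, sp=-2, e=sp−y≈0.319128; I≈0.319573, D=e−e_prev≈3.304151; u=3/4·0.319128+0·0.319573+3/4·3.304151≈2.717459; next y=4/5·(-2.319128)+1/2·2.717459≈-0.496573
n=7: y≈-0.496573, sp=-2, e=sp−y≈-1.503427; I≈-1.183854, D=e−e_prev≈-1.822555; u=3/4·(-1.503427)+0·(-1.183854)+3/4·(-1.822555)≈-2.494487; next y=4/5·(-0.496573)+1/2·(-2.494487)≈-1.644502
n=8: y≈-1.644502, sp=-2, e=sp−y≈-0.355498; I≈-1.539353, D=e−e_prev≈1.147929; u=3/4·(-0.355498)+0·(-1.539353)+3/4·1.147929≈0.594323; next y=4/5·(-1.644502)+1/2·0.594323≈-1.018440
n=9: y≈-1.018440, sp=-2, e=sp−y≈-0.981560; I≈-2.520913, D=e−e_prev≈-0.626062; u=3/4·(-0.981560)+0·(-2.520913)+3/4·(-0.626062)≈-1.205716; next y=4/5·(-1.018440)+1/2·(-1.205716)≈-1.417610
n=10: y≈-1.417610, sp=-2, e=sp−y≈-0.582390; I≈-3.103303, D=e−e_prev≈0.399170; u=3/4·(-0.582390)+0·(-3.103303)+3/4·0.399170≈-0.137415; next y=4/5·(-1.417610)+1/2·(-0.137415)≈-1.202795
n=11: y≈-1.202795, sp=-2, e=sp−y≈-0.797205; I≈-3.900508, D=e−e_prev≈-0.214815; u=3/4·(-0.797205)+0·(-3.900508)+3/4·(-0.214815)≈-0.759014; next y=4/5·(-1.202795)+1/2·(-0.759014)≈-1.341744

0 5 7.500 0.000
1 5 -1.875 3.750
2 5 3.469 2.063
3 -3 -11.780 3.384
4 -3 5.062 -3.182
5 -3 -4.614 -0.015
6 -2 2.717 -2.319
7 -2 -2.494 -0.497
8 -2 0.594 -1.645
9 -2 -1.206 -1.018
10 -2 -0.137 -1.418
11 -2 -0.759 -1.203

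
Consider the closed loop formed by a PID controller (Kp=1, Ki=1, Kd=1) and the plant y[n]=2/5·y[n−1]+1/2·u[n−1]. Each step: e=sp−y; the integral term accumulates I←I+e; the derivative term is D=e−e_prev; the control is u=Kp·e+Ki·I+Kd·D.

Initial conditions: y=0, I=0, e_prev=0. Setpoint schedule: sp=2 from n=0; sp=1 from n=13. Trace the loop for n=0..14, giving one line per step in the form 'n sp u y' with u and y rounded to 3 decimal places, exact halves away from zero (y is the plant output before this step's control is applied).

0 2 6.000 0.000
1 2 -3.000 3.000
2 2 8.900 -0.300
3 2 -5.990 4.330
4 2 13.089 -1.263
5 2 -11.148 6.039
6 2 19.708 -3.158
7 2 -19.578 8.591
8 2 30.410 -6.353
9 2 -33.231 12.664
10 2 47.763 -11.550
11 2 -55.335 19.262
12 2 75.888 -19.963
13 1 -94.139 29.959
14 1 122.959 -35.086

(exact arithmetic carried between steps; '≈' marks a value shown rounded to 6 d.p. or computed from one; I and e_prev carry over from the previous line; the table rounds u and y to 3 d.p., halves away from zero)
n=0: y=0, sp=2, e=sp−y=2; I=2, D=e−e_prev=2; u=1·2+1·2+1·2=6; next y=2/5·0+1/2·6=3
n=1: y=3, sp=2, e=sp−y=-1; I=1, D=e−e_prev=-3; u=1·(-1)+1·1+1·(-3)=-3; next y=2/5·3+1/2·(-3)=-0.3
n=2: y=-0.3, sp=2, e=sp−y=2.3; I=3.3, D=e−e_prev=3.3; u=1·2.3+1·3.3+1·3.3=8.9; next y=2/5·(-0.3)+1/2·8.9=4.33
n=3: y=4.33, sp=2, e=sp−y=-2.33; I=0.97, D=e−e_prev=-4.63; u=1·(-2.33)+1·0.97+1·(-4.63)=-5.99; next y=2/5·4.33+1/2·(-5.99)=-1.263
n=4: y=-1.263, sp=2, e=sp−y=3.263; I=4.233, D=e−e_prev=5.593; u=1·3.263+1·4.233+1·5.593=13.089; next y=2/5·(-1.263)+1/2·13.089=6.0393
n=5: y=6.0393, sp=2, e=sp−y=-4.0393; I=0.1937, D=e−e_prev=-7.3023; u=1·(-4.0393)+1·0.1937+1·(-7.3023)=-11.1479; next y=2/5·6.0393+1/2·(-11.1479)=-3.15823
n=6: y=-3.15823, sp=2, e=sp−y=5.15823; I=5.35193, D=e−e_prev=9.19753; u=1·5.15823+1·5.35193+1·9.19753=19.70769; next y=2/5·(-3.15823)+1/2·19.70769=8.590553
n=7: y=8.590553, sp=2, e=sp−y=-6.590553; I=-1.238623, D=e−e_prev=-11.748783; u=1·(-6.590553)+1·(-1.238623)+1·(-11.748783)=-19.577959; next y=2/5·8.590553+1/2·(-19.577959)≈-6.352758
n=8: y≈-6.352758, sp=2, e=sp−y≈8.352758; I≈7.114135, D=e−e_prev≈14.943311; u=1·8.352758+1·7.114135+1·14.943311≈30.410205; next y=2/5·(-6.352758)+1/2·30.410205≈12.663999
n=9: y≈12.663999, sp=2, e=sp−y≈-10.663999; I≈-3.549864, D=e−e_prev≈-19.016757; u=1·(-10.663999)+1·(-3.549864)+1·(-19.016757)≈-33.230620; next y=2/5·12.663999+1/2·(-33.230620)≈-11.549711
n=10: y≈-11.549711, sp=2, e=sp−y≈13.549711; I≈9.999847, D=e−e_prev≈24.213710; u=1·13.549711+1·9.999847+1·24.213710≈47.763267; next y=2/5·(-11.549711)+1/2·47.763267≈19.261749
n=11: y≈19.261749, sp=2, e=sp−y≈-17.261749; I≈-7.261903, D=e−e_prev≈-30.811460; u=1·(-17.261749)+1·(-7.261903)+1·(-30.811460)≈-55.335112; next y=2/5·19.261749+1/2·(-55.335112)≈-19.962856
n=12: y≈-19.962856, sp=2, e=sp−y≈21.962856; I≈14.700954, D=e−e_prev≈39.224605; u=1·21.962856+1·14.700954+1·39.224605≈75.888415; next y=2/5·(-19.962856)+1/2·75.888415≈29.959065
n=13: y≈29.959065, sp=1, e=sp−y≈-28.959065; I≈-14.258111, D=e−e_prev≈-50.921921; u=1·(-28.959065)+1·(-14.258111)+1·(-50.921921)≈-94.139098; next y=2/5·29.959065+1/2·(-94.139098)≈-35.085923
n=14: y≈-35.085923, sp=1, e=sp−y≈36.085923; I≈21.827811, D=e−e_prev≈65.044988; u=1·36.085923+1·21.827811+1·65.044988≈122.958722; next y=2/5·(-35.085923)+1/2·122.958722≈47.444992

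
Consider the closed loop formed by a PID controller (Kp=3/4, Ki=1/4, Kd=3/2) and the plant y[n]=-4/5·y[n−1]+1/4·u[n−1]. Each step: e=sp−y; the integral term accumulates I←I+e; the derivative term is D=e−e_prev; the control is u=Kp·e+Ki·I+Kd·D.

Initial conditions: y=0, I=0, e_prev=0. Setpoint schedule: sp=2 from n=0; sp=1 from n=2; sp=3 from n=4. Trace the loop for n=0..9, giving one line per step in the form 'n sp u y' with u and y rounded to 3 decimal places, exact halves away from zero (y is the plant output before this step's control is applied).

(exact arithmetic carried between steps; '≈' marks a value shown rounded to 6 d.p. or computed from one; I and e_prev carry over from the previous line; the table rounds u and y to 3 d.p., halves away from zero)
n=0: y=0, sp=2, e=sp−y=2; I=2, D=e−e_prev=2; u=3/4·2+1/4·2+3/2·2=5; next y=-4/5·0+1/4·5=1.25
n=1: y=1.25, sp=2, e=sp−y=0.75; I=2.75, D=e−e_prev=-1.25; u=3/4·0.75+1/4·2.75+3/2·(-1.25)=-0.625; next y=-4/5·1.25+1/4·(-0.625)=-1.15625
n=2: y=-1.15625, sp=1, e=sp−y=2.15625; I=4.90625, D=e−e_prev=1.40625; u=3/4·2.15625+1/4·4.90625+3/2·1.40625=4.953125; next y=-4/5·(-1.15625)+1/4·4.953125≈2.163281
n=3: y≈2.163281, sp=1, e=sp−y≈-1.163281; I≈3.742969, D=e−e_prev≈-3.319531; u=3/4·(-1.163281)+1/4·3.742969+3/2·(-3.319531)≈-4.916016; next y=-4/5·2.163281+1/4·(-4.916016)≈-2.959629
n=4: y≈-2.959629, sp=3, e=sp−y≈5.959629; I≈9.702598, D=e−e_prev≈7.122910; u=3/4·5.959629+1/4·9.702598+3/2·7.122910≈17.579736; next y=-4/5·(-2.959629)+1/4·17.579736≈6.762637
n=5: y≈6.762637, sp=3, e=sp−y≈-3.762637; I≈5.939960, D=e−e_prev≈-9.722266; u=3/4·(-3.762637)+1/4·5.939960+3/2·(-9.722266)≈-15.920387; next y=-4/5·6.762637+1/4·(-15.920387)≈-9.390207
n=6: y≈-9.390207, sp=3, e=sp−y≈12.390207; I≈18.330167, D=e−e_prev≈16.152844; u=3/4·12.390207+1/4·18.330167+3/2·16.152844≈38.104462; next y=-4/5·(-9.390207)+1/4·38.104462≈17.038281
n=7: y≈17.038281, sp=3, e=sp−y≈-14.038281; I≈4.291886, D=e−e_prev≈-26.428487; u=3/4·(-14.038281)+1/4·4.291886+3/2·(-26.428487)≈-49.098470; next y=-4/5·17.038281+1/4·(-49.098470)≈-25.905242
n=8: y≈-25.905242, sp=3, e=sp−y≈28.905242; I≈33.197128, D=e−e_prev≈42.943523; u=3/4·28.905242+1/4·33.197128+3/2·42.943523≈94.393498; next y=-4/5·(-25.905242)+1/4·94.393498≈44.322568
n=9: y≈44.322568, sp=3, e=sp−y≈-41.322568; I≈-8.125440, D=e−e_prev≈-70.227810; u=3/4·(-41.322568)+1/4·(-8.125440)+3/2·(-70.227810)≈-138.365001; next y=-4/5·44.322568+1/4·(-138.365001)≈-70.049305

0 2 5.000 0.000
1 2 -0.625 1.250
2 1 4.953 -1.156
3 1 -4.916 2.163
4 3 17.580 -2.960
5 3 -15.920 6.763
6 3 38.104 -9.390
7 3 -49.098 17.038
8 3 94.393 -25.905
9 3 -138.365 44.323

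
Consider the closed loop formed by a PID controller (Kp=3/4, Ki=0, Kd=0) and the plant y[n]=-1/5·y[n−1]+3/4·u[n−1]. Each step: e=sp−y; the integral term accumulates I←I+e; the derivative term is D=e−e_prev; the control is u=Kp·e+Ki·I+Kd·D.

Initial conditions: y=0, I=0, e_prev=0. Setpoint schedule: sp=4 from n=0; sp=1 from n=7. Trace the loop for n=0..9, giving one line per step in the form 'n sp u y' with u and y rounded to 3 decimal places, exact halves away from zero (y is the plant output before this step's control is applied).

(exact arithmetic carried between steps; '≈' marks a value shown rounded to 6 d.p. or computed from one; I and e_prev carry over from the previous line; the table rounds u and y to 3 d.p., halves away from zero)
n=0: y=0, sp=4, e=sp−y=4; I=4, D=e−e_prev=4; u=3/4·4+0·4+0·4=3; next y=-1/5·0+3/4·3=2.25
n=1: y=2.25, sp=4, e=sp−y=1.75; I=5.75, D=e−e_prev=-2.25; u=3/4·1.75+0·5.75+0·(-2.25)=1.3125; next y=-1/5·2.25+3/4·1.3125=0.534375
n=2: y=0.534375, sp=4, e=sp−y=3.465625; I=9.215625, D=e−e_prev=1.715625; u=3/4·3.465625+0·9.215625+0·1.715625≈2.599219; next y=-1/5·0.534375+3/4·2.599219≈1.842539
n=3: y≈1.842539, sp=4, e=sp−y≈2.157461; I≈11.373086, D=e−e_prev≈-1.308164; u=3/4·2.157461+0·11.373086+0·(-1.308164)≈1.618096; next y=-1/5·1.842539+3/4·1.618096≈0.845064
n=4: y≈0.845064, sp=4, e=sp−y≈3.154936; I≈14.528022, D=e−e_prev≈0.997475; u=3/4·3.154936+0·14.528022+0·0.997475≈2.366202; next y=-1/5·0.845064+3/4·2.366202≈1.605639
n=5: y≈1.605639, sp=4, e=sp−y≈2.394361; I≈16.922383, D=e−e_prev≈-0.760575; u=3/4·2.394361+0·16.922383+0·(-0.760575)≈1.795771; next y=-1/5·1.605639+3/4·1.795771≈1.025700
n=6: y≈1.025700, sp=4, e=sp−y≈2.974300; I≈19.896683, D=e−e_prev≈0.579938; u=3/4·2.974300+0·19.896683+0·0.579938≈2.230725; next y=-1/5·1.025700+3/4·2.230725≈1.467903
n=7: y≈1.467903, sp=1, e=sp−y≈-0.467903; I≈19.428779, D=e−e_prev≈-3.442203; u=3/4·(-0.467903)+0·19.428779+0·(-3.442203)≈-0.350928; next y=-1/5·1.467903+3/4·(-0.350928)≈-0.556776
n=8: y≈-0.556776, sp=1, e=sp−y≈1.556776; I≈20.985556, D=e−e_prev≈2.024680; u=3/4·1.556776+0·20.985556+0·2.024680≈1.167582; next y=-1/5·(-0.556776)+3/4·1.167582≈0.987042
n=9: y≈0.987042, sp=1, e=sp−y≈0.012958; I≈20.998514, D=e−e_prev≈-1.543818; u=3/4·0.012958+0·20.998514+0·(-1.543818)≈0.009719; next y=-1/5·0.987042+3/4·0.009719≈-0.190119

0 4 3.000 0.000
1 4 1.313 2.250
2 4 2.599 0.534
3 4 1.618 1.843
4 4 2.366 0.845
5 4 1.796 1.606
6 4 2.231 1.026
7 1 -0.351 1.468
8 1 1.168 -0.557
9 1 0.010 0.987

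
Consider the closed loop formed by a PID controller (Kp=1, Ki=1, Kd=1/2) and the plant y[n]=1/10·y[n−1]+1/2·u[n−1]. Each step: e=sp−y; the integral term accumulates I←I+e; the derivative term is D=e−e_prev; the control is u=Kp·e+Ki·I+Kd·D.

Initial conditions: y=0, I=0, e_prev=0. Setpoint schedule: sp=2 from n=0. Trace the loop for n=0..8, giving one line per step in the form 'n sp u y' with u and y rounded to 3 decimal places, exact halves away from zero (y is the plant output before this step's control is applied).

(exact arithmetic carried between steps; '≈' marks a value shown rounded to 6 d.p. or computed from one; I and e_prev carry over from the previous line; the table rounds u and y to 3 d.p., halves away from zero)
n=0: y=0, sp=2, e=sp−y=2; I=2, D=e−e_prev=2; u=1·2+1·2+1/2·2=5; next y=1/10·0+1/2·5=2.5
n=1: y=2.5, sp=2, e=sp−y=-0.5; I=1.5, D=e−e_prev=-2.5; u=1·(-0.5)+1·1.5+1/2·(-2.5)=-0.25; next y=1/10·2.5+1/2·(-0.25)=0.125
n=2: y=0.125, sp=2, e=sp−y=1.875; I=3.375, D=e−e_prev=2.375; u=1·1.875+1·3.375+1/2·2.375=6.4375; next y=1/10·0.125+1/2·6.4375=3.23125
n=3: y=3.23125, sp=2, e=sp−y=-1.23125; I=2.14375, D=e−e_prev=-3.10625; u=1·(-1.23125)+1·2.14375+1/2·(-3.10625)=-0.640625; next y=1/10·3.23125+1/2·(-0.640625)≈0.002813
n=4: y≈0.002813, sp=2, e=sp−y≈1.997188; I≈4.140938, D=e−e_prev≈3.228438; u=1·1.997188+1·4.140938+1/2·3.228438≈7.752344; next y=1/10·0.002813+1/2·7.752344≈3.876453
n=5: y≈3.876453, sp=2, e=sp−y≈-1.876453; I≈2.264484, D=e−e_prev≈-3.873641; u=1·(-1.876453)+1·2.264484+1/2·(-3.873641)≈-1.548789; next y=1/10·3.876453+1/2·(-1.548789)≈-0.386749
n=6: y≈-0.386749, sp=2, e=sp−y≈2.386749; I≈4.651234, D=e−e_prev≈4.263202; u=1·2.386749+1·4.651234+1/2·4.263202≈9.169584; next y=1/10·(-0.386749)+1/2·9.169584≈4.546117
n=7: y≈4.546117, sp=2, e=sp−y≈-2.546117; I≈2.105117, D=e−e_prev≈-4.932866; u=1·(-2.546117)+1·2.105117+1/2·(-4.932866)≈-2.907434; next y=1/10·4.546117+1/2·(-2.907434)≈-0.999105
n=8: y≈-0.999105, sp=2, e=sp−y≈2.999105; I≈5.104222, D=e−e_prev≈5.545222; u=1·2.999105+1·5.104222+1/2·5.545222≈10.875938; next y=1/10·(-0.999105)+1/2·10.875938≈5.338058

0 2 5.000 0.000
1 2 -0.250 2.500
2 2 6.438 0.125
3 2 -0.641 3.231
4 2 7.752 0.003
5 2 -1.549 3.876
6 2 9.170 -0.387
7 2 -2.907 4.546
8 2 10.876 -0.999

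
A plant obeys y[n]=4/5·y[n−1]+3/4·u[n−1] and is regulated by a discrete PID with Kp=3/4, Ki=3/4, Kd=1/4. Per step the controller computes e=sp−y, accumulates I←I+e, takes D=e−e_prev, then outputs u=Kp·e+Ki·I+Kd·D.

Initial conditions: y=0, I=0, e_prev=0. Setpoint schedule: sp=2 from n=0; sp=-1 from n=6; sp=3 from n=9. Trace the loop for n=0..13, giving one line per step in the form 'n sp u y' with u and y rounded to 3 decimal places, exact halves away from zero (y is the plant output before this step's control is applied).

(exact arithmetic carried between steps; '≈' marks a value shown rounded to 6 d.p. or computed from one; I and e_prev carry over from the previous line; the table rounds u and y to 3 d.p., halves away from zero)
n=0: y=0, sp=2, e=sp−y=2; I=2, D=e−e_prev=2; u=3/4·2+3/4·2+1/4·2=3.5; next y=4/5·0+3/4·3.5=2.625
n=1: y=2.625, sp=2, e=sp−y=-0.625; I=1.375, D=e−e_prev=-2.625; u=3/4·(-0.625)+3/4·1.375+1/4·(-2.625)=-0.09375; next y=4/5·2.625+3/4·(-0.09375)≈2.029688
n=2: y≈2.029688, sp=2, e=sp−y≈-0.029688; I≈1.345313, D=e−e_prev≈0.595313; u=3/4·(-0.029688)+3/4·1.345313+1/4·0.595313≈1.135547; next y=4/5·2.029688+3/4·1.135547≈2.475410
n=3: y≈2.475410, sp=2, e=sp−y≈-0.475410; I≈0.869902, D=e−e_prev≈-0.445723; u=3/4·(-0.475410)+3/4·0.869902+1/4·(-0.445723)≈0.184438; next y=4/5·2.475410+3/4·0.184438≈2.118657
n=4: y≈2.118657, sp=2, e=sp−y≈-0.118657; I≈0.751245, D=e−e_prev≈0.356753; u=3/4·(-0.118657)+3/4·0.751245+1/4·0.356753≈0.563630; next y=4/5·2.118657+3/4·0.563630≈2.117648
n=5: y≈2.117648, sp=2, e=sp−y≈-0.117648; I≈0.633598, D=e−e_prev≈0.001009; u=3/4·(-0.117648)+3/4·0.633598+1/4·0.001009≈0.387215; next y=4/5·2.117648+3/4·0.387215≈1.984529
n=6: y≈1.984529, sp=-1, e=sp−y≈-2.984529; I≈-2.350932, D=e−e_prev≈-2.866881; u=3/4·(-2.984529)+3/4·(-2.350932)+1/4·(-2.866881)≈-4.718316; next y=4/5·1.984529+3/4·(-4.718316)≈-1.951114
n=7: y≈-1.951114, sp=-1, e=sp−y≈0.951114; I≈-1.399818, D=e−e_prev≈3.935643; u=3/4·0.951114+3/4·(-1.399818)+1/4·3.935643≈0.647382; next y=4/5·(-1.951114)+3/4·0.647382≈-1.075354
n=8: y≈-1.075354, sp=-1, e=sp−y≈0.075354; I≈-1.324464, D=e−e_prev≈-0.875760; u=3/4·0.075354+3/4·(-1.324464)+1/4·(-0.875760)≈-1.155772; next y=4/5·(-1.075354)+3/4·(-1.155772)≈-1.727112
n=9: y≈-1.727112, sp=3, e=sp−y≈4.727112; I≈3.402649, D=e−e_prev≈4.651758; u=3/4·4.727112+3/4·3.402649+1/4·4.651758≈7.260260; next y=4/5·(-1.727112)+3/4·7.260260≈4.063505
n=10: y≈4.063505, sp=3, e=sp−y≈-1.063505; I≈2.339143, D=e−e_prev≈-5.790618; u=3/4·(-1.063505)+3/4·2.339143+1/4·(-5.790618)≈-0.490926; next y=4/5·4.063505+3/4·(-0.490926)≈2.882610
n=11: y≈2.882610, sp=3, e=sp−y≈0.117390; I≈2.456533, D=e−e_prev≈1.180896; u=3/4·0.117390+3/4·2.456533+1/4·1.180896≈2.225667; next y=4/5·2.882610+3/4·2.225667≈3.975338
n=12: y≈3.975338, sp=3, e=sp−y≈-0.975338; I≈1.481196, D=e−e_prev≈-1.092728; u=3/4·(-0.975338)+3/4·1.481196+1/4·(-1.092728)≈0.106211; next y=4/5·3.975338+3/4·0.106211≈3.259929
n=13: y≈3.259929, sp=3, e=sp−y≈-0.259929; I≈1.221267, D=e−e_prev≈0.715409; u=3/4·(-0.259929)+3/4·1.221267+1/4·0.715409≈0.899856; next y=4/5·3.259929+3/4·0.899856≈3.282835

0 2 3.500 0.000
1 2 -0.094 2.625
2 2 1.136 2.030
3 2 0.184 2.475
4 2 0.564 2.119
5 2 0.387 2.118
6 -1 -4.718 1.985
7 -1 0.647 -1.951
8 -1 -1.156 -1.075
9 3 7.260 -1.727
10 3 -0.491 4.064
11 3 2.226 2.883
12 3 0.106 3.975
13 3 0.900 3.260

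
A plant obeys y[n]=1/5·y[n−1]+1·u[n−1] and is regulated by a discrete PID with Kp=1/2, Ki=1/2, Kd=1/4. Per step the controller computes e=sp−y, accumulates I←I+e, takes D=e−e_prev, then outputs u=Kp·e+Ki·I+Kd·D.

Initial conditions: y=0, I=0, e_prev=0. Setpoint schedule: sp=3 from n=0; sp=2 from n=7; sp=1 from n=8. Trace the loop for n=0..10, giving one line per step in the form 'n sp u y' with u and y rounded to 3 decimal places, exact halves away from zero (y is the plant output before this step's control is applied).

(exact arithmetic carried between steps; '≈' marks a value shown rounded to 6 d.p. or computed from one; I and e_prev carry over from the previous line; the table rounds u and y to 3 d.p., halves away from zero)
n=0: y=0, sp=3, e=sp−y=3; I=3, D=e−e_prev=3; u=1/2·3+1/2·3+1/4·3=3.75; next y=1/5·0+1·3.75=3.75
n=1: y=3.75, sp=3, e=sp−y=-0.75; I=2.25, D=e−e_prev=-3.75; u=1/2·(-0.75)+1/2·2.25+1/4·(-3.75)=-0.1875; next y=1/5·3.75+1·(-0.1875)=0.5625
n=2: y=0.5625, sp=3, e=sp−y=2.4375; I=4.6875, D=e−e_prev=3.1875; u=1/2·2.4375+1/2·4.6875+1/4·3.1875=4.359375; next y=1/5·0.5625+1·4.359375=4.471875
n=3: y=4.471875, sp=3, e=sp−y=-1.471875; I=3.215625, D=e−e_prev=-3.909375; u=1/2·(-1.471875)+1/2·3.215625+1/4·(-3.909375)≈-0.105469; next y=1/5·4.471875+1·(-0.105469)≈0.788906
n=4: y≈0.788906, sp=3, e=sp−y≈2.211094; I≈5.426719, D=e−e_prev≈3.682969; u=1/2·2.211094+1/2·5.426719+1/4·3.682969≈4.739648; next y=1/5·0.788906+1·4.739648≈4.897430
n=5: y≈4.897430, sp=3, e=sp−y≈-1.897430; I≈3.529289, D=e−e_prev≈-4.108523; u=1/2·(-1.897430)+1/2·3.529289+1/4·(-4.108523)≈-0.211201; next y=1/5·4.897430+1·(-0.211201)≈0.768285
n=6: y≈0.768285, sp=3, e=sp−y≈2.231715; I≈5.761004, D=e−e_prev≈4.129145; u=1/2·2.231715+1/2·5.761004+1/4·4.129145≈5.028646; next y=1/5·0.768285+1·5.028646≈5.182303
n=7: y≈5.182303, sp=2, e=sp−y≈-3.182303; I≈2.578701, D=e−e_prev≈-5.414018; u=1/2·(-3.182303)+1/2·2.578701+1/4·(-5.414018)≈-1.655305; next y=1/5·5.182303+1·(-1.655305)≈-0.618845
n=8: y≈-0.618845, sp=1, e=sp−y≈1.618845; I≈4.197546, D=e−e_prev≈4.801148; u=1/2·1.618845+1/2·4.197546+1/4·4.801148≈4.108482; next y=1/5·(-0.618845)+1·4.108482≈3.984713
n=9: y≈3.984713, sp=1, e=sp−y≈-2.984713; I≈1.212833, D=e−e_prev≈-4.603558; u=1/2·(-2.984713)+1/2·1.212833+1/4·(-4.603558)≈-2.036830; next y=1/5·3.984713+1·(-2.036830)≈-1.239887
n=10: y≈-1.239887, sp=1, e=sp−y≈2.239887; I≈3.452720, D=e−e_prev≈5.224601; u=1/2·2.239887+1/2·3.452720+1/4·5.224601≈4.152454; next y=1/5·(-1.239887)+1·4.152454≈3.904476

0 3 3.750 0.000
1 3 -0.188 3.750
2 3 4.359 0.563
3 3 -0.105 4.472
4 3 4.740 0.789
5 3 -0.211 4.897
6 3 5.029 0.768
7 2 -1.655 5.182
8 1 4.108 -0.619
9 1 -2.037 3.985
10 1 4.152 -1.240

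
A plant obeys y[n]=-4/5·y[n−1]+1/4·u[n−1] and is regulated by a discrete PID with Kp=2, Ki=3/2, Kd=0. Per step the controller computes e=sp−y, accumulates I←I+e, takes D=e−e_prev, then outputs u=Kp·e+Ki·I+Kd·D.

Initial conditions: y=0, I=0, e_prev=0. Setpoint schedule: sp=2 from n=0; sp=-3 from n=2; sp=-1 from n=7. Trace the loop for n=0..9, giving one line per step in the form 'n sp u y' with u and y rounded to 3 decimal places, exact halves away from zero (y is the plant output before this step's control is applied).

0 2 7.000 0.000
1 2 3.875 1.750
2 -3 -5.616 -0.431
3 -3 -7.272 -1.059
4 -3 -10.492 -0.971
5 -3 -10.472 -1.846
6 -3 -14.671 -1.141
7 -1 -4.810 -2.755
8 -1 -15.325 1.001
9 -1 1.391 -4.632

(exact arithmetic carried between steps; '≈' marks a value shown rounded to 6 d.p. or computed from one; I and e_prev carry over from the previous line; the table rounds u and y to 3 d.p., halves away from zero)
n=0: y=0, sp=2, e=sp−y=2; I=2, D=e−e_prev=2; u=2·2+3/2·2+0·2=7; next y=-4/5·0+1/4·7=1.75
n=1: y=1.75, sp=2, e=sp−y=0.25; I=2.25, D=e−e_prev=-1.75; u=2·0.25+3/2·2.25+0·(-1.75)=3.875; next y=-4/5·1.75+1/4·3.875=-0.43125
n=2: y=-0.43125, sp=-3, e=sp−y=-2.56875; I=-0.31875, D=e−e_prev=-2.81875; u=2·(-2.56875)+3/2·(-0.31875)+0·(-2.81875)=-5.615625; next y=-4/5·(-0.43125)+1/4·(-5.615625)≈-1.058906
n=3: y≈-1.058906, sp=-3, e=sp−y≈-1.941094; I≈-2.259844, D=e−e_prev≈0.627656; u=2·(-1.941094)+3/2·(-2.259844)+0·0.627656≈-7.271953; next y=-4/5·(-1.058906)+1/4·(-7.271953)≈-0.970863
n=4: y≈-0.970863, sp=-3, e=sp−y≈-2.029137; I≈-4.288980, D=e−e_prev≈-0.088043; u=2·(-2.029137)+3/2·(-4.288980)+0·(-0.088043)≈-10.491744; next y=-4/5·(-0.970863)+1/4·(-10.491744)≈-1.846245
n=5: y≈-1.846245, sp=-3, e=sp−y≈-1.153755; I≈-5.442735, D=e−e_prev≈0.875382; u=2·(-1.153755)+3/2·(-5.442735)+0·0.875382≈-10.471612; next y=-4/5·(-1.846245)+1/4·(-10.471612)≈-1.140907
n=6: y≈-1.140907, sp=-3, e=sp−y≈-1.859093; I≈-7.301828, D=e−e_prev≈-0.705339; u=2·(-1.859093)+3/2·(-7.301828)+0·(-0.705339)≈-14.670929; next y=-4/5·(-1.140907)+1/4·(-14.670929)≈-2.755007
n=7: y≈-2.755007, sp=-1, e=sp−y≈1.755007; I≈-5.546821, D=e−e_prev≈3.614100; u=2·1.755007+3/2·(-5.546821)+0·3.614100≈-4.810218; next y=-4/5·(-2.755007)+1/4·(-4.810218)≈1.001451
n=8: y≈1.001451, sp=-1, e=sp−y≈-2.001451; I≈-7.548273, D=e−e_prev≈-3.756458; u=2·(-2.001451)+3/2·(-7.548273)+0·(-3.756458)≈-15.325311; next y=-4/5·1.001451+1/4·(-15.325311)≈-4.632489
n=9: y≈-4.632489, sp=-1, e=sp−y≈3.632489; I≈-3.915784, D=e−e_prev≈5.633940; u=2·3.632489+3/2·(-3.915784)+0·5.633940≈1.391302; next y=-4/5·(-4.632489)+1/4·1.391302≈4.053816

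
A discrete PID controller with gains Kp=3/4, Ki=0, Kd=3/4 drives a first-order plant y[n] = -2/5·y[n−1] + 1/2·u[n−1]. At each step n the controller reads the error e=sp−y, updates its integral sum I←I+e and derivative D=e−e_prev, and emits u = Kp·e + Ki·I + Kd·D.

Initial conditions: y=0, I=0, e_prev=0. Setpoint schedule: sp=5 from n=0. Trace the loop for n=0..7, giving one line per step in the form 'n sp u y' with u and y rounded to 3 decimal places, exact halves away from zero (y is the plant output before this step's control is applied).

0 5 7.500 0.000
1 5 -1.875 3.750
2 5 10.219 -2.438
3 5 -7.205 6.084
4 5 17.367 -6.036
5 5 -17.424 11.098
6 5 31.801 -13.151
7 5 -37.855 21.161

(exact arithmetic carried between steps; '≈' marks a value shown rounded to 6 d.p. or computed from one; I and e_prev carry over from the previous line; the table rounds u and y to 3 d.p., halves away from zero)
n=0: y=0, sp=5, e=sp−y=5; I=5, D=e−e_prev=5; u=3/4·5+0·5+3/4·5=7.5; next y=-2/5·0+1/2·7.5=3.75
n=1: y=3.75, sp=5, e=sp−y=1.25; I=6.25, D=e−e_prev=-3.75; u=3/4·1.25+0·6.25+3/4·(-3.75)=-1.875; next y=-2/5·3.75+1/2·(-1.875)=-2.4375
n=2: y=-2.4375, sp=5, e=sp−y=7.4375; I=13.6875, D=e−e_prev=6.1875; u=3/4·7.4375+0·13.6875+3/4·6.1875=10.21875; next y=-2/5·(-2.4375)+1/2·10.21875=6.084375
n=3: y=6.084375, sp=5, e=sp−y=-1.084375; I=12.603125, D=e−e_prev=-8.521875; u=3/4·(-1.084375)+0·12.603125+3/4·(-8.521875)≈-7.204688; next y=-2/5·6.084375+1/2·(-7.204688)≈-6.036094
n=4: y≈-6.036094, sp=5, e=sp−y≈11.036094; I≈23.639219, D=e−e_prev≈12.120469; u=3/4·11.036094+0·23.639219+3/4·12.120469≈17.367422; next y=-2/5·(-6.036094)+1/2·17.367422≈11.098148
n=5: y≈11.098148, sp=5, e=sp−y≈-6.098148; I≈17.541070, D=e−e_prev≈-17.134242; u=3/4·(-6.098148)+0·17.541070+3/4·(-17.134242)≈-17.424293; next y=-2/5·11.098148+1/2·(-17.424293)≈-13.151406
n=6: y≈-13.151406, sp=5, e=sp−y≈18.151406; I≈35.692476, D=e−e_prev≈24.249554; u=3/4·18.151406+0·35.692476+3/4·24.249554≈31.800720; next y=-2/5·(-13.151406)+1/2·31.800720≈21.160922
n=7: y≈21.160922, sp=5, e=sp−y≈-16.160922; I≈19.531554, D=e−e_prev≈-34.312328; u=3/4·(-16.160922)+0·19.531554+3/4·(-34.312328)≈-37.854938; next y=-2/5·21.160922+1/2·(-37.854938)≈-27.391838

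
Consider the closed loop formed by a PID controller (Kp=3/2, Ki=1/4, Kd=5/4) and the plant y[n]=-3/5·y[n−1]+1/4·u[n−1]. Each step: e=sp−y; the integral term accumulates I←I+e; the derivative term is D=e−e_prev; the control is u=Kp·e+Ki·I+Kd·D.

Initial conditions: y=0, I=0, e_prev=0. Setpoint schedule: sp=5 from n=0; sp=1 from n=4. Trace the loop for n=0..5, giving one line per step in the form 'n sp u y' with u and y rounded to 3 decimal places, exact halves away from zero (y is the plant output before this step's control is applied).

0 5 15.000 0.000
1 5 -1.250 3.750
2 5 22.688 -2.563
3 5 -12.628 7.209
4 1 31.110 -7.483
5 1 -39.384 12.267

(exact arithmetic carried between steps; '≈' marks a value shown rounded to 6 d.p. or computed from one; I and e_prev carry over from the previous line; the table rounds u and y to 3 d.p., halves away from zero)
n=0: y=0, sp=5, e=sp−y=5; I=5, D=e−e_prev=5; u=3/2·5+1/4·5+5/4·5=15; next y=-3/5·0+1/4·15=3.75
n=1: y=3.75, sp=5, e=sp−y=1.25; I=6.25, D=e−e_prev=-3.75; u=3/2·1.25+1/4·6.25+5/4·(-3.75)=-1.25; next y=-3/5·3.75+1/4·(-1.25)=-2.5625
n=2: y=-2.5625, sp=5, e=sp−y=7.5625; I=13.8125, D=e−e_prev=6.3125; u=3/2·7.5625+1/4·13.8125+5/4·6.3125=22.6875; next y=-3/5·(-2.5625)+1/4·22.6875=7.209375
n=3: y=7.209375, sp=5, e=sp−y=-2.209375; I=11.603125, D=e−e_prev=-9.771875; u=3/2·(-2.209375)+1/4·11.603125+5/4·(-9.771875)=-12.628125; next y=-3/5·7.209375+1/4·(-12.628125)≈-7.482656
n=4: y≈-7.482656, sp=1, e=sp−y≈8.482656; I≈20.085781, D=e−e_prev≈10.692031; u=3/2·8.482656+1/4·20.085781+5/4·10.692031≈31.110469; next y=-3/5·(-7.482656)+1/4·31.110469≈12.267211
n=5: y≈12.267211, sp=1, e=sp−y≈-11.267211; I≈8.818570, D=e−e_prev≈-19.749867; u=3/2·(-11.267211)+1/4·8.818570+5/4·(-19.749867)≈-39.383508; next y=-3/5·12.267211+1/4·(-39.383508)≈-17.206204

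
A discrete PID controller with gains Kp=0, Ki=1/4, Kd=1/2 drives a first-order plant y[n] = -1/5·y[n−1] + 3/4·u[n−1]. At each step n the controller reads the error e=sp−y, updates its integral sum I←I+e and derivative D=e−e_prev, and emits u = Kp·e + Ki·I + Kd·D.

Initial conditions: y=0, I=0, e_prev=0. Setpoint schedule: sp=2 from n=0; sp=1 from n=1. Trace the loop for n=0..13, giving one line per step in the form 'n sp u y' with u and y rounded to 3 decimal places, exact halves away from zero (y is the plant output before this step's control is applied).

0 2 1.500 0.000
1 1 -0.594 1.125
2 1 1.784 -0.670
3 1 -0.303 1.472
4 1 2.146 -0.522
5 1 -0.147 1.713
6 1 2.417 -0.453
7 1 -0.070 1.903
8 1 2.634 -0.433
9 1 -0.047 2.063
10 1 2.818 -0.448
11 1 -0.064 2.203
12 1 2.980 -0.488
13 1 -0.110 2.332

(exact arithmetic carried between steps; '≈' marks a value shown rounded to 6 d.p. or computed from one; I and e_prev carry over from the previous line; the table rounds u and y to 3 d.p., halves away from zero)
n=0: y=0, sp=2, e=sp−y=2; I=2, D=e−e_prev=2; u=0·2+1/4·2+1/2·2=1.5; next y=-1/5·0+3/4·1.5=1.125
n=1: y=1.125, sp=1, e=sp−y=-0.125; I=1.875, D=e−e_prev=-2.125; u=0·(-0.125)+1/4·1.875+1/2·(-2.125)=-0.59375; next y=-1/5·1.125+3/4·(-0.59375)≈-0.670313
n=2: y≈-0.670313, sp=1, e=sp−y≈1.670313; I≈3.545313, D=e−e_prev≈1.795313; u=0·1.670313+1/4·3.545313+1/2·1.795313≈1.783984; next y=-1/5·(-0.670313)+3/4·1.783984≈1.472051
n=3: y≈1.472051, sp=1, e=sp−y≈-0.472051; I≈3.073262, D=e−e_prev≈-2.142363; u=0·(-0.472051)+1/4·3.073262+1/2·(-2.142363)≈-0.302866; next y=-1/5·1.472051+3/4·(-0.302866)≈-0.521560
n=4: y≈-0.521560, sp=1, e=sp−y≈1.521560; I≈4.594822, D=e−e_prev≈1.993611; u=0·1.521560+1/4·4.594822+1/2·1.993611≈2.145511; next y=-1/5·(-0.521560)+3/4·2.145511≈1.713445
n=5: y≈1.713445, sp=1, e=sp−y≈-0.713445; I≈3.881377, D=e−e_prev≈-2.235005; u=0·(-0.713445)+1/4·3.881377+1/2·(-2.235005)≈-0.147158; next y=-1/5·1.713445+3/4·(-0.147158)≈-0.453058
n=6: y≈-0.453058, sp=1, e=sp−y≈1.453058; I≈5.334434, D=e−e_prev≈2.166503; u=0·1.453058+1/4·5.334434+1/2·2.166503≈2.416860; next y=-1/5·(-0.453058)+3/4·2.416860≈1.903256
n=7: y≈1.903256, sp=1, e=sp−y≈-0.903256; I≈4.431178, D=e−e_prev≈-2.356314; u=0·(-0.903256)+1/4·4.431178+1/2·(-2.356314)≈-0.070363; next y=-1/5·1.903256+3/4·(-0.070363)≈-0.433423
n=8: y≈-0.433423, sp=1, e=sp−y≈1.433423; I≈5.864601, D=e−e_prev≈2.336680; u=0·1.433423+1/4·5.864601+1/2·2.336680≈2.634490; next y=-1/5·(-0.433423)+3/4·2.634490≈2.062552
n=9: y≈2.062552, sp=1, e=sp−y≈-1.062552; I≈4.802049, D=e−e_prev≈-2.495975; u=0·(-1.062552)+1/4·4.802049+1/2·(-2.495975)≈-0.047476; next y=-1/5·2.062552+3/4·(-0.047476)≈-0.448117
n=10: y≈-0.448117, sp=1, e=sp−y≈1.448117; I≈6.250166, D=e−e_prev≈2.510669; u=0·1.448117+1/4·6.250166+1/2·2.510669≈2.817876; next y=-1/5·(-0.448117)+3/4·2.817876≈2.203031
n=11: y≈2.203031, sp=1, e=sp−y≈-1.203031; I≈5.047135, D=e−e_prev≈-2.651148; u=0·(-1.203031)+1/4·5.047135+1/2·(-2.651148)≈-0.063790; next y=-1/5·2.203031+3/4·(-0.063790)≈-0.488449
n=12: y≈-0.488449, sp=1, e=sp−y≈1.488449; I≈6.535584, D=e−e_prev≈2.691479; u=0·1.488449+1/4·6.535584+1/2·2.691479≈2.979636; next y=-1/5·(-0.488449)+3/4·2.979636≈2.332416
n=13: y≈2.332416, sp=1, e=sp−y≈-1.332416; I≈5.203168, D=e−e_prev≈-2.820865; u=0·(-1.332416)+1/4·5.203168+1/2·(-2.820865)≈-0.109641; next y=-1/5·2.332416+3/4·(-0.109641)≈-0.548714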